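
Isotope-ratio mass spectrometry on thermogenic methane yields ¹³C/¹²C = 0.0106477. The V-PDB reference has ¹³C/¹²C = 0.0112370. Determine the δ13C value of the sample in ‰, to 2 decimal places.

δ13C = (R_sample / R_standard − 1) × 1000
R_sample / R_standard = 0.0106477 / 0.0112370 = 0.947557
δ13C = (0.947557 − 1) × 1000 = -52.443‰

-52.44‰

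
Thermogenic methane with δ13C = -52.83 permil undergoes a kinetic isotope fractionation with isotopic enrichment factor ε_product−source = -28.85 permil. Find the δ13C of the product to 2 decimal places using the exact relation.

To first order, δ_product ≈ δ_source + ε = -81.68 permil.
Exactly, δ_product = (δ_source + 1000)·(ε/1000 + 1) − 1000.
δ_product = (-52.83 + 1000) × (-28.85/1000 + 1) − 1000
δ_product = -80.156 permil

-80.16 permil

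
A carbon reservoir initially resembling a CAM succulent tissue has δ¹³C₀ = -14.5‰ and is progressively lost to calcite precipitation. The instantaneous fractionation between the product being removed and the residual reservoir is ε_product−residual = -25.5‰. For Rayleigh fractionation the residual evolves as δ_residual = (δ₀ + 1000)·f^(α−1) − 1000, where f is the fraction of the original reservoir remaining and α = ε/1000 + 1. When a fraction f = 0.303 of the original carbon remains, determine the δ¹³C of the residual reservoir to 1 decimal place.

16.0‰

Rayleigh residual: δ_res = (δ₀ + 1000)·f^(α−1) − 1000
α = ε/1000 + 1 = 0.97450, so α − 1 = -0.02550
f^(α−1) = 0.303^(-0.02550) = 1.030916
δ_res = (-14.5 + 1000) × 1.030916 − 1000 = 1015.968 − 1000 = 15.97‰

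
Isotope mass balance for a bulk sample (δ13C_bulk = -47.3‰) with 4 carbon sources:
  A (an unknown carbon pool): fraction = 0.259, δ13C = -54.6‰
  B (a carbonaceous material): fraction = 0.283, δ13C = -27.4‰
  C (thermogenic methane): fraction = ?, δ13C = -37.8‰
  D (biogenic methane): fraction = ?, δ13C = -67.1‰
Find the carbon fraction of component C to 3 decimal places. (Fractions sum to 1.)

0.182

Let f_C and f_D be the unknown fractions; fractions sum to 1 so f_C + f_D = 0.458.
Mass balance: Σ fᵢ·δᵢ = δ_bulk ⇒ f_C·(-37.8) + f_D·(-67.1) = -47.3 − (-21.896) = -25.404
Substitute f_D = 0.458 − f_C:
f_C·(-37.8 − -67.1) = -25.404 − 0.458×(-67.1) = 5.327
f_C = 5.327 / 29.3 = 0.1818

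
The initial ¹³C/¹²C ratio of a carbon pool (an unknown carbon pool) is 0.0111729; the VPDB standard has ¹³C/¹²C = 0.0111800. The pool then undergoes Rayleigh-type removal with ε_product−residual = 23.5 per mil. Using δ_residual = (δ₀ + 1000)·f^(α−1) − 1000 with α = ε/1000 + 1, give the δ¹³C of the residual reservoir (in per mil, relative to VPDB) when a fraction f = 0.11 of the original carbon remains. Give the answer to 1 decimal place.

-51.2 per mil

δ₀ = (0.0111729/0.0111800 − 1)×1000 = (0.999365 − 1)×1000 = -0.635 per mil
α − 1 = ε/1000 = 0.0235
f^(α−1) = 0.11^(0.0235) = 0.949451
δ_res = (-0.635 + 1000) × 0.949451 − 1000 = 948.848 − 1000 = -51.15 per mil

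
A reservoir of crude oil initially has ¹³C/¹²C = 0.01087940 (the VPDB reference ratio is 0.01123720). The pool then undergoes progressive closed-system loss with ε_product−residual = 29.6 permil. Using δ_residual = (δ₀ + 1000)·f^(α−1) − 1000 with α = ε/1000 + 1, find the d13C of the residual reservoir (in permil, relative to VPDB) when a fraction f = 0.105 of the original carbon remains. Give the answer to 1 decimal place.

δ₀ = (0.01087940/0.01123720 − 1)×1000 = (0.968159 − 1)×1000 = -31.841 permil
α − 1 = ε/1000 = 0.0296
f^(α−1) = 0.105^(0.0296) = 0.935464
δ_res = (-31.841 + 1000) × 0.935464 − 1000 = 905.678 − 1000 = -94.32 permil

-94.3 permil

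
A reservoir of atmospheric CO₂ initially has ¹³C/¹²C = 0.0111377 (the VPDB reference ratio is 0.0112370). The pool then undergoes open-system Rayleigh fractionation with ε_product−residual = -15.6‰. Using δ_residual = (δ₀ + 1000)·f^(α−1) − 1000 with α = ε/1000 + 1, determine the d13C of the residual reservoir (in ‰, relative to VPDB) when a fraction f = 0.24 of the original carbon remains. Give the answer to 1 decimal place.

13.5‰

δ₀ = (0.0111377/0.0112370 − 1)×1000 = (0.991163 − 1)×1000 = -8.837‰
α − 1 = ε/1000 = -0.0156
f^(α−1) = 0.24^(-0.0156) = 1.022513
δ_res = (-8.837 + 1000) × 1.022513 − 1000 = 1013.477 − 1000 = 13.48‰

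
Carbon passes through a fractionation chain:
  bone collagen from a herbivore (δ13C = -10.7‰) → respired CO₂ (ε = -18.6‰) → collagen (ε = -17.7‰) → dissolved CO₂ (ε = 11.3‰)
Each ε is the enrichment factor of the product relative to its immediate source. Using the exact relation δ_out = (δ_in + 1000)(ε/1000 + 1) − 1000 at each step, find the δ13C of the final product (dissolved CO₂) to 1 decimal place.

step 1: δ = (-10.70 + 1000)·(-18.6/1000 + 1) − 1000 = -29.10‰
step 2: δ = (-29.10 + 1000)·(-17.7/1000 + 1) − 1000 = -46.29‰
step 3: δ = (-46.29 + 1000)·(11.3/1000 + 1) − 1000 = -35.51‰

-35.5‰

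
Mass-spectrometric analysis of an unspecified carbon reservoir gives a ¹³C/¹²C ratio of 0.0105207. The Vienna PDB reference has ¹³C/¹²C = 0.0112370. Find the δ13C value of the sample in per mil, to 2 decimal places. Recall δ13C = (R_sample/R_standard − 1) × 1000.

δ13C = (R_sample / R_standard − 1) × 1000
R_sample / R_standard = 0.0105207 / 0.0112370 = 0.936255
δ13C = (0.936255 − 1) × 1000 = -63.745 per mil

-63.74 per mil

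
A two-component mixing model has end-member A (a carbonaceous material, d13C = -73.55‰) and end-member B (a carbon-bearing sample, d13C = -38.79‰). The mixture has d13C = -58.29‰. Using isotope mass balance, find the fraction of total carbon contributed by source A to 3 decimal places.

δ_mix = f_A·δ_A + (1 − f_A)·δ_B  ⇒  f_A = (δ_mix − δ_B)/(δ_A − δ_B)
f_A = (-58.29 − (-38.79)) / (-73.55 − (-38.79))
f_A = -19.50 / -34.76 = 0.5610

0.561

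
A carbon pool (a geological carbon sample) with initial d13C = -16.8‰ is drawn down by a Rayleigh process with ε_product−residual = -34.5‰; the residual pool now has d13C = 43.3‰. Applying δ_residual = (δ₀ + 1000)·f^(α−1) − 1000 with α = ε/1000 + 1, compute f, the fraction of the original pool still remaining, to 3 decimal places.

α − 1 = ε/1000 = -0.0345
(δ_res + 1000)/(δ₀ + 1000) = (43.3 + 1000)/(-16.8 + 1000) = 1043.3/983.2 = 1.061127
f = 1.061127^(1/-0.0345) = exp(ln(1.061127)/-0.0345) = exp(0.05933/-0.0345)
f = exp(-1.7198) = 0.1791

0.179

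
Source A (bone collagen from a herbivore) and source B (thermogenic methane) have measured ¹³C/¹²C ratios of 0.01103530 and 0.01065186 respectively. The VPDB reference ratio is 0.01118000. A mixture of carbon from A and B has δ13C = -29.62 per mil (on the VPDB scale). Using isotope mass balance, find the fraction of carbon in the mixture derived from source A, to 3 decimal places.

0.514

δ_A = (0.01103530/0.01118000 − 1)×1000 = (0.987057 − 1)×1000 = -12.943 per mil
δ_B = (0.01065186/0.01118000 − 1)×1000 = (0.952760 − 1)×1000 = -47.240 per mil
f_A = (δ_mix − δ_B)/(δ_A − δ_B) = (-29.62 − (-47.240))/(-12.943 − (-47.240))
f_A = 17.620 / 34.297 = 0.5137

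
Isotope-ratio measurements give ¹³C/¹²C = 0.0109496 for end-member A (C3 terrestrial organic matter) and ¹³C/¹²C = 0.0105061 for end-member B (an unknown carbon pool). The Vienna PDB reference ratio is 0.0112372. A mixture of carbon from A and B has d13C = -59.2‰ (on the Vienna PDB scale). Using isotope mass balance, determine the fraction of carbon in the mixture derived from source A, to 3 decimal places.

0.148

δ_A = (0.0109496/0.0112372 − 1)×1000 = (0.974406 − 1)×1000 = -25.594‰
δ_B = (0.0105061/0.0112372 − 1)×1000 = (0.934939 − 1)×1000 = -65.061‰
f_A = (δ_mix − δ_B)/(δ_A − δ_B) = (-59.2 − (-65.061))/(-25.594 − (-65.061))
f_A = 5.861 / 39.467 = 0.1485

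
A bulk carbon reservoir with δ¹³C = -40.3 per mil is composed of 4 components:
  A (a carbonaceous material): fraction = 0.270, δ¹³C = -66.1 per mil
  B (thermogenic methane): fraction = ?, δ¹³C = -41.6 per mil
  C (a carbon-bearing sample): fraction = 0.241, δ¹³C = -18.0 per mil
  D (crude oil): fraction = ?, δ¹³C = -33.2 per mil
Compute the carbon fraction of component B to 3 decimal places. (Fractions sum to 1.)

Let f_B and f_D be the unknown fractions; fractions sum to 1 so f_B + f_D = 0.489.
Mass balance: Σ fᵢ·δᵢ = δ_bulk ⇒ f_B·(-41.6) + f_D·(-33.2) = -40.3 − (-22.185) = -18.115
Substitute f_D = 0.489 − f_B:
f_B·(-41.6 − -33.2) = -18.115 − 0.489×(-33.2) = -1.880
f_B = -1.880 / -8.4 = 0.2238

0.224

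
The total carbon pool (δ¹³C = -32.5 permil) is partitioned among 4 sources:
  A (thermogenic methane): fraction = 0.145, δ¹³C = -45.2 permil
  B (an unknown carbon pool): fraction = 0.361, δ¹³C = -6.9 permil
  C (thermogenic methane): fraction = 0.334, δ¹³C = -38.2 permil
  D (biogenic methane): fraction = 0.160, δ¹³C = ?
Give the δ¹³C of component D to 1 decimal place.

Isotope mass balance: δ_bulk = Σ fᵢ·δᵢ.
-32.5 = 0.145×(-45.2) + 0.361×(-6.9) + 0.334×(-38.2) + 0.160×δ_D
0.160·δ_D = -32.5 − (-21.804) = -10.696
δ_D = -10.696 / 0.160 = -66.85 permil

-66.9 permil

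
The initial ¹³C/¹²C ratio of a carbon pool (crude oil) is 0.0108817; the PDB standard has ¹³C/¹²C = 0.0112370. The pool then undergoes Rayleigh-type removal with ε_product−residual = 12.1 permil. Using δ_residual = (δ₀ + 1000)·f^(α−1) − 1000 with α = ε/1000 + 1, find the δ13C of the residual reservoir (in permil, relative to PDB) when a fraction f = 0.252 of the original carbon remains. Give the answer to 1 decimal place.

δ₀ = (0.0108817/0.0112370 − 1)×1000 = (0.968381 − 1)×1000 = -31.619 permil
α − 1 = ε/1000 = 0.0121
f^(α−1) = 0.252^(0.0121) = 0.983461
δ_res = (-31.619 + 1000) × 0.983461 − 1000 = 952.365 − 1000 = -47.64 permil

-47.6 permil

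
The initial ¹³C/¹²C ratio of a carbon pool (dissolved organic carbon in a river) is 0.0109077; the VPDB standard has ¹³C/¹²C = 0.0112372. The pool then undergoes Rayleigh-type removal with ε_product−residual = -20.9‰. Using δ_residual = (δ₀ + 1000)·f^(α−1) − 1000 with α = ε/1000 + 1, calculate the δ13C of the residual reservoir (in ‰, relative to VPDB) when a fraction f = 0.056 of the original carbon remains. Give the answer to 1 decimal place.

δ₀ = (0.0109077/0.0112372 − 1)×1000 = (0.970678 − 1)×1000 = -29.322‰
α − 1 = ε/1000 = -0.0209
f^(α−1) = 0.056^(-0.0209) = 1.062094
δ_res = (-29.322 + 1000) × 1.062094 − 1000 = 1030.951 − 1000 = 30.95‰

31.0‰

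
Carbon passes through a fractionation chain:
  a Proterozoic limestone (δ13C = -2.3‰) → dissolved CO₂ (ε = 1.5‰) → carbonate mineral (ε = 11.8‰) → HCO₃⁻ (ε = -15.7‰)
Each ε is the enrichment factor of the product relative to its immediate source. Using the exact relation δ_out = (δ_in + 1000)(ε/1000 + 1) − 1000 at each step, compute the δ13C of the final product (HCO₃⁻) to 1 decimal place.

step 1: δ = (-2.30 + 1000)·(1.5/1000 + 1) − 1000 = -0.80‰
step 2: δ = (-0.80 + 1000)·(11.8/1000 + 1) − 1000 = 10.99‰
step 3: δ = (10.99 + 1000)·(-15.7/1000 + 1) − 1000 = -4.89‰

-4.9‰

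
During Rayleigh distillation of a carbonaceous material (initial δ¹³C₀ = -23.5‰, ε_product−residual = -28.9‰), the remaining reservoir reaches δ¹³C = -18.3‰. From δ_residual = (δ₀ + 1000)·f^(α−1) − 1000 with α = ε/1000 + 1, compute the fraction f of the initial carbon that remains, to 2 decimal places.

α − 1 = ε/1000 = -0.0289
(δ_res + 1000)/(δ₀ + 1000) = (-18.3 + 1000)/(-23.5 + 1000) = 981.7/976.5 = 1.005325
f = 1.005325^(1/-0.0289) = exp(ln(1.005325)/-0.0289) = exp(0.00531/-0.0289)
f = exp(-0.1838) = 0.8321

0.83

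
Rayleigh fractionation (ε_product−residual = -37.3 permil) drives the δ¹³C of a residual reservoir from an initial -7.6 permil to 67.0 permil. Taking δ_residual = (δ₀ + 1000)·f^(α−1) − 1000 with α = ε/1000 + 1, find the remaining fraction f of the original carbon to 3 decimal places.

0.143

α − 1 = ε/1000 = -0.0373
(δ_res + 1000)/(δ₀ + 1000) = (67.0 + 1000)/(-7.6 + 1000) = 1067.0/992.4 = 1.075171
f = 1.075171^(1/-0.0373) = exp(ln(1.075171)/-0.0373) = exp(0.07248/-0.0373)
f = exp(-1.9432) = 0.1433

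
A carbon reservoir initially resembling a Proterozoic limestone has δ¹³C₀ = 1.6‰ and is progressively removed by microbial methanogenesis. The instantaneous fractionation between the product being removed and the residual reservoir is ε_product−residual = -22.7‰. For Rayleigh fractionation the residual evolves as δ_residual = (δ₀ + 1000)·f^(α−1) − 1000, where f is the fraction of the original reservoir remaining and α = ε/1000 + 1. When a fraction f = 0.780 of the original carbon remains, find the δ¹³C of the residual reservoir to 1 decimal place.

Rayleigh residual: δ_res = (δ₀ + 1000)·f^(α−1) − 1000
α = ε/1000 + 1 = 0.97730, so α − 1 = -0.02270
f^(α−1) = 0.780^(-0.02270) = 1.005656
δ_res = (1.6 + 1000) × 1.005656 − 1000 = 1007.265 − 1000 = 7.27‰

7.3‰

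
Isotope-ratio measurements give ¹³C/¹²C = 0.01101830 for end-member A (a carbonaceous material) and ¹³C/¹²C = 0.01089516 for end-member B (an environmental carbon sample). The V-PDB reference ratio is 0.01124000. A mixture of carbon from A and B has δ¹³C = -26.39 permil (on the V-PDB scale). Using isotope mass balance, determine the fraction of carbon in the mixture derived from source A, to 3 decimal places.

0.392

δ_A = (0.01101830/0.01124000 − 1)×1000 = (0.980276 − 1)×1000 = -19.724 permil
δ_B = (0.01089516/0.01124000 − 1)×1000 = (0.969320 − 1)×1000 = -30.680 permil
f_A = (δ_mix − δ_B)/(δ_A − δ_B) = (-26.39 − (-30.680))/(-19.724 − (-30.680))
f_A = 4.290 / 10.956 = 0.3916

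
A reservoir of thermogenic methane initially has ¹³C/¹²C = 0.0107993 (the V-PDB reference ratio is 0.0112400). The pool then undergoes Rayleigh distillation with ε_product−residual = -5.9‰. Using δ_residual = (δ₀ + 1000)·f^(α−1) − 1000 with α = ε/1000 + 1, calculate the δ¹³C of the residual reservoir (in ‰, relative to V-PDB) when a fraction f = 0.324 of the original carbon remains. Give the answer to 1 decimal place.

-32.8‰

δ₀ = (0.0107993/0.0112400 − 1)×1000 = (0.960792 − 1)×1000 = -39.208‰
α − 1 = ε/1000 = -0.0059
f^(α−1) = 0.324^(-0.0059) = 1.006672
δ_res = (-39.208 + 1000) × 1.006672 − 1000 = 967.202 − 1000 = -32.80‰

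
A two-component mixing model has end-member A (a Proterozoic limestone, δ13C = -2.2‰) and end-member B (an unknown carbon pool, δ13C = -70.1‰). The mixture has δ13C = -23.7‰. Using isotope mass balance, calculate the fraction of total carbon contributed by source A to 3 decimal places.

δ_mix = f_A·δ_A + (1 − f_A)·δ_B  ⇒  f_A = (δ_mix − δ_B)/(δ_A − δ_B)
f_A = (-23.7 − (-70.1)) / (-2.2 − (-70.1))
f_A = 46.4 / 67.9 = 0.6834

0.683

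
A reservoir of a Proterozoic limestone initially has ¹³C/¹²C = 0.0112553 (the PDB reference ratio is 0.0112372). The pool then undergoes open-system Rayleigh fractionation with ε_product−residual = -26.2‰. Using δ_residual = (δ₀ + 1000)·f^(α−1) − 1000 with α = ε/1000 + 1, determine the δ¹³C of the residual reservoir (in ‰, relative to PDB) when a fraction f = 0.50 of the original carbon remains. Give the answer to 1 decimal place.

δ₀ = (0.0112553/0.0112372 − 1)×1000 = (1.001611 − 1)×1000 = 1.611‰
α − 1 = ε/1000 = -0.0262
f^(α−1) = 0.50^(-0.0262) = 1.018326
δ_res = (1.611 + 1000) × 1.018326 − 1000 = 1019.967 − 1000 = 19.97‰

20.0‰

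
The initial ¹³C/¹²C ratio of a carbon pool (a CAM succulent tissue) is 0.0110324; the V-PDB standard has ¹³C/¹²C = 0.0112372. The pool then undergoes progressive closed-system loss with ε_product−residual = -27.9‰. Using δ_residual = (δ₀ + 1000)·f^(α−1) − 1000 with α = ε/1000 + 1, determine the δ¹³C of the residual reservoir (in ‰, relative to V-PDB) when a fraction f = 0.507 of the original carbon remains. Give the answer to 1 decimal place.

0.6‰

δ₀ = (0.0110324/0.0112372 − 1)×1000 = (0.981775 − 1)×1000 = -18.225‰
α − 1 = ε/1000 = -0.0279
f^(α−1) = 0.507^(-0.0279) = 1.019132
δ_res = (-18.225 + 1000) × 1.019132 − 1000 = 1000.558 − 1000 = 0.56‰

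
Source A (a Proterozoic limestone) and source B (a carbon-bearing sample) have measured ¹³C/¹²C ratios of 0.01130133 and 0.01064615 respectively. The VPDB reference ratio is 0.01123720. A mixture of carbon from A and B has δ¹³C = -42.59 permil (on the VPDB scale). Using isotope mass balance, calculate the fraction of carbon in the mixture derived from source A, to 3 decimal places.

0.172

δ_A = (0.01130133/0.01123720 − 1)×1000 = (1.005707 − 1)×1000 = 5.707 permil
δ_B = (0.01064615/0.01123720 − 1)×1000 = (0.947402 − 1)×1000 = -52.598 permil
f_A = (δ_mix − δ_B)/(δ_A − δ_B) = (-42.59 − (-52.598))/(5.707 − (-52.598))
f_A = 10.008 / 58.305 = 0.1716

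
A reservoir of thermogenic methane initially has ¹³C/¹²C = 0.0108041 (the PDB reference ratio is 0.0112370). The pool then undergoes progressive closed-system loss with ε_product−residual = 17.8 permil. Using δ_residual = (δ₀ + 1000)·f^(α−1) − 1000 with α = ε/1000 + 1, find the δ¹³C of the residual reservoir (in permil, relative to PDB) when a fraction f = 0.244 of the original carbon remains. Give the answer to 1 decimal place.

-62.4 permil

δ₀ = (0.0108041/0.0112370 − 1)×1000 = (0.961475 − 1)×1000 = -38.525 permil
α − 1 = ε/1000 = 0.0178
f^(α−1) = 0.244^(0.0178) = 0.975204
δ_res = (-38.525 + 1000) × 0.975204 − 1000 = 937.635 − 1000 = -62.37 permil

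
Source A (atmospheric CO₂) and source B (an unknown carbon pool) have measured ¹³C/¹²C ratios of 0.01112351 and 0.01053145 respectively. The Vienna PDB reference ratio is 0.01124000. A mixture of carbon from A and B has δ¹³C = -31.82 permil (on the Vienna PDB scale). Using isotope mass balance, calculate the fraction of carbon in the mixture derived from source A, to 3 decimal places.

δ_A = (0.01112351/0.01124000 − 1)×1000 = (0.989636 − 1)×1000 = -10.364 permil
δ_B = (0.01053145/0.01124000 − 1)×1000 = (0.936962 − 1)×1000 = -63.038 permil
f_A = (δ_mix − δ_B)/(δ_A − δ_B) = (-31.82 − (-63.038))/(-10.364 − (-63.038))
f_A = 31.218 / 52.674 = 0.5927

0.593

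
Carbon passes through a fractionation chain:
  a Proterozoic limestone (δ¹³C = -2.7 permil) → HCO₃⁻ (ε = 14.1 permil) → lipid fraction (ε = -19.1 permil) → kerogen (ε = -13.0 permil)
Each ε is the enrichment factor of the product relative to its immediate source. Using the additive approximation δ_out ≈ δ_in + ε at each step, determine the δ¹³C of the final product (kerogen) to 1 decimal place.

-20.7 permil

step 1: δ ≈ -2.7 + (14.1) = 11.4 permil
step 2: δ ≈ 11.4 + (-19.1) = -7.7 permil
step 3: δ ≈ -7.7 + (-13.0) = -20.7 permil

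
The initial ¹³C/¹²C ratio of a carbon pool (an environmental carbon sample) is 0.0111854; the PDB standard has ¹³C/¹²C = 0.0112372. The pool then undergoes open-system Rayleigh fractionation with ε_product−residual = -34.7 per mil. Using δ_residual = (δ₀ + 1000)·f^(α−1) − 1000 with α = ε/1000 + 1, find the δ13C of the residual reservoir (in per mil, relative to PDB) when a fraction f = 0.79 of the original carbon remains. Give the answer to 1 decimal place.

δ₀ = (0.0111854/0.0112372 − 1)×1000 = (0.995390 − 1)×1000 = -4.610 per mil
α − 1 = ε/1000 = -0.0347
f^(α−1) = 0.79^(-0.0347) = 1.008213
δ_res = (-4.610 + 1000) × 1.008213 − 1000 = 1003.566 − 1000 = 3.57 per mil

3.6 per mil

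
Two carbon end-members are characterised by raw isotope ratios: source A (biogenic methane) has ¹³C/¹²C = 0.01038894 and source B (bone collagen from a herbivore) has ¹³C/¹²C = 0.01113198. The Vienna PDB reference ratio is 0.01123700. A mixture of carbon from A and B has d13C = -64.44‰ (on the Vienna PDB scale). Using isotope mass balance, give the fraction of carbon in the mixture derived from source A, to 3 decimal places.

0.833

δ_A = (0.01038894/0.01123700 − 1)×1000 = (0.924530 − 1)×1000 = -75.470‰
δ_B = (0.01113198/0.01123700 − 1)×1000 = (0.990654 − 1)×1000 = -9.346‰
f_A = (δ_mix − δ_B)/(δ_A − δ_B) = (-64.44 − (-9.346))/(-75.470 − (-9.346))
f_A = -55.094 / -66.124 = 0.8332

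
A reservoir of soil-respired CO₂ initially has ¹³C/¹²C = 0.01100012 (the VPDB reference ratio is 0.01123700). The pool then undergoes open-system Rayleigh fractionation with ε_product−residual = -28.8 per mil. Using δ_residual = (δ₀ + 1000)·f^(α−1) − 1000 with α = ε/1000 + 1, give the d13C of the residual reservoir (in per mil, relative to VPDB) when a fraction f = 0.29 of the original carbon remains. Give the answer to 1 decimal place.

14.4 per mil

δ₀ = (0.01100012/0.01123700 − 1)×1000 = (0.978920 − 1)×1000 = -21.080 per mil
α − 1 = ε/1000 = -0.0288
f^(α−1) = 0.29^(-0.0288) = 1.036294
δ_res = (-21.080 + 1000) × 1.036294 − 1000 = 1014.448 − 1000 = 14.45 per mil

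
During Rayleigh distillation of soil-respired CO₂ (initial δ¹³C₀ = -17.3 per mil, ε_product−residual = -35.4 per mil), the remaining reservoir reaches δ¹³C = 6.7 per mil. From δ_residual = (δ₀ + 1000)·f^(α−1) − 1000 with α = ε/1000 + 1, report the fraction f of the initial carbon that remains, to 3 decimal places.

α − 1 = ε/1000 = -0.0354
(δ_res + 1000)/(δ₀ + 1000) = (6.7 + 1000)/(-17.3 + 1000) = 1006.7/982.7 = 1.024423
f = 1.024423^(1/-0.0354) = exp(ln(1.024423)/-0.0354) = exp(0.02413/-0.0354)
f = exp(-0.6816) = 0.5058

0.506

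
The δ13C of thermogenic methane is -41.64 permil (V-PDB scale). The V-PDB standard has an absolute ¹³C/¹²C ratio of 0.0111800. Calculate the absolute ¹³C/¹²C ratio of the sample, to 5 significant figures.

0.010714

R_sample = R_standard × (δ13C/1000 + 1)
R_sample = 0.0111800 × (-41.64/1000 + 1) = 0.0111800 × 0.958360
R_sample = 0.0107145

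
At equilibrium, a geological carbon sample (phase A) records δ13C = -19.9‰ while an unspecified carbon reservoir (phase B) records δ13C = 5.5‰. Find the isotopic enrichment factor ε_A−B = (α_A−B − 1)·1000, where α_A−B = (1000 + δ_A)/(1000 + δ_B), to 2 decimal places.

-25.26‰

α_A−B = (1000 + -19.9) / (1000 + 5.5) = 980.1 / 1005.5 = 0.974739
ε_A−B = (0.974739 − 1) × 1000 = -25.261‰
(The approximation ε ≈ δ_A − δ_B would give -25.4‰.)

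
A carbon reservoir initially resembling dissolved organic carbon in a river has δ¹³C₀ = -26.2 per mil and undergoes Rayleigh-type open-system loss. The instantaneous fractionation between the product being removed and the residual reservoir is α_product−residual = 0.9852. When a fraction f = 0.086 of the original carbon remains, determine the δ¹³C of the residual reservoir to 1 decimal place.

9.8 per mil

Rayleigh residual: δ_res = (δ₀ + 1000)·f^(α−1) − 1000
α − 1 = -0.01480
f^(α−1) = 0.086^(-0.01480) = 1.036978
δ_res = (-26.2 + 1000) × 1.036978 − 1000 = 1009.809 − 1000 = 9.81 per mil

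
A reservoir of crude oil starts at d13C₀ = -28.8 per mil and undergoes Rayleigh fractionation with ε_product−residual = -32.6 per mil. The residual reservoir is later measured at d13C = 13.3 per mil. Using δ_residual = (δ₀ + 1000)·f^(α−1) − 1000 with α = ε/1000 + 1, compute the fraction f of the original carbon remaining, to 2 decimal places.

α − 1 = ε/1000 = -0.0326
(δ_res + 1000)/(δ₀ + 1000) = (13.3 + 1000)/(-28.8 + 1000) = 1013.3/971.2 = 1.043348
f = 1.043348^(1/-0.0326) = exp(ln(1.043348)/-0.0326) = exp(0.04244/-0.0326)
f = exp(-1.3017) = 0.2721

0.27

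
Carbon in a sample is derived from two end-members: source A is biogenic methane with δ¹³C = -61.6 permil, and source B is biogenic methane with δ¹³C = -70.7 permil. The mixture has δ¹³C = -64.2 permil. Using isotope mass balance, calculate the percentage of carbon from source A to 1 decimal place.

71.4%

δ_mix = f_A·δ_A + (1 − f_A)·δ_B  ⇒  f_A = (δ_mix − δ_B)/(δ_A − δ_B)
f_A = (-64.2 − (-70.7)) / (-61.6 − (-70.7))
f_A = 6.5 / 9.1 = 0.7143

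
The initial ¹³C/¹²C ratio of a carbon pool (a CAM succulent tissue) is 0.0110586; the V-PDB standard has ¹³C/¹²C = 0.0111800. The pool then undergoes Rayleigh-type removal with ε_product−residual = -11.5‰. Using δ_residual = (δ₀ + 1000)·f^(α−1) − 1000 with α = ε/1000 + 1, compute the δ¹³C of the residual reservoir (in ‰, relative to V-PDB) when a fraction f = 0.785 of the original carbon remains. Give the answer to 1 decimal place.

δ₀ = (0.0110586/0.0111800 − 1)×1000 = (0.989141 − 1)×1000 = -10.859‰
α − 1 = ε/1000 = -0.0115
f^(α−1) = 0.785^(-0.0115) = 1.002788
δ_res = (-10.859 + 1000) × 1.002788 − 1000 = 991.899 − 1000 = -8.10‰

-8.1‰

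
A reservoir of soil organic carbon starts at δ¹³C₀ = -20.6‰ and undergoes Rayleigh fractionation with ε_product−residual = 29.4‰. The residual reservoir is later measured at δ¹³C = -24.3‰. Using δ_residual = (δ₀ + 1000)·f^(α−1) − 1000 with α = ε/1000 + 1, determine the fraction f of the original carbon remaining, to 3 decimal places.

α − 1 = ε/1000 = 0.0294
(δ_res + 1000)/(δ₀ + 1000) = (-24.3 + 1000)/(-20.6 + 1000) = 975.7/979.4 = 0.996222
f = 0.996222^(1/0.0294) = exp(ln(0.996222)/0.0294) = exp(-0.00378/0.0294)
f = exp(-0.1287) = 0.8792

0.879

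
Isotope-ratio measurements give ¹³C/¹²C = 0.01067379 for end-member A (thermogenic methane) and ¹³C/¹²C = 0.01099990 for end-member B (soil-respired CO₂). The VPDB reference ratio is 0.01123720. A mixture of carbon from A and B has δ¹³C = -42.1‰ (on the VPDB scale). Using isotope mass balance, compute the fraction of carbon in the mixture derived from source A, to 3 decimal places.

0.723

δ_A = (0.01067379/0.01123720 − 1)×1000 = (0.949862 − 1)×1000 = -50.138‰
δ_B = (0.01099990/0.01123720 − 1)×1000 = (0.978883 − 1)×1000 = -21.117‰
f_A = (δ_mix − δ_B)/(δ_A − δ_B) = (-42.1 − (-21.117))/(-50.138 − (-21.117))
f_A = -20.983 / -29.021 = 0.7230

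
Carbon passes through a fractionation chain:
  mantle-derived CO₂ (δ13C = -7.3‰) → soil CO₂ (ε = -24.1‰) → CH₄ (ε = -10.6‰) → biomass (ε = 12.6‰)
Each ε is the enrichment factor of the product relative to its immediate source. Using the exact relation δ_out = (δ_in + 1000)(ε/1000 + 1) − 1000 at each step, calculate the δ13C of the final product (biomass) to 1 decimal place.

-29.4‰

step 1: δ = (-7.30 + 1000)·(-24.1/1000 + 1) − 1000 = -31.22‰
step 2: δ = (-31.22 + 1000)·(-10.6/1000 + 1) − 1000 = -41.49‰
step 3: δ = (-41.49 + 1000)·(12.6/1000 + 1) − 1000 = -29.42‰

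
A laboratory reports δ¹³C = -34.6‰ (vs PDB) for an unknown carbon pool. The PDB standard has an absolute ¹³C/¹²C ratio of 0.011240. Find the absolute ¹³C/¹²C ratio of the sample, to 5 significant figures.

R_sample = R_standard × (δ¹³C/1000 + 1)
R_sample = 0.011240 × (-34.6/1000 + 1) = 0.011240 × 0.965400
R_sample = 0.0108511

0.010851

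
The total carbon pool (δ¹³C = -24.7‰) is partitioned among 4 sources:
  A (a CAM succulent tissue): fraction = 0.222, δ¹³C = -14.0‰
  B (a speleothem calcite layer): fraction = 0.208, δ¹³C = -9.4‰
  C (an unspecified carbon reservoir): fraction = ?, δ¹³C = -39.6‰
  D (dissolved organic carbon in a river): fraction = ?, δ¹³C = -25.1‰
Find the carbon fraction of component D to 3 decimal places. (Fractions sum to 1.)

Let f_D and f_C be the unknown fractions; fractions sum to 1 so f_D + f_C = 0.570.
Mass balance: Σ fᵢ·δᵢ = δ_bulk ⇒ f_D·(-25.1) + f_C·(-39.6) = -24.7 − (-5.063) = -19.637
Substitute f_C = 0.570 − f_D:
f_D·(-25.1 − -39.6) = -19.637 − 0.570×(-39.6) = 2.935
f_D = 2.935 / 14.5 = 0.2024

0.202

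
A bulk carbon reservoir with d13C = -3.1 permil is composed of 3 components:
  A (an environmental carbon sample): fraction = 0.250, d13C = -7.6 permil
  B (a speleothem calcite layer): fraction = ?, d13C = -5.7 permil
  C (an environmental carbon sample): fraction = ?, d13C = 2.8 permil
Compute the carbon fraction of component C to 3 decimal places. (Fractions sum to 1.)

0.362

Let f_C and f_B be the unknown fractions; fractions sum to 1 so f_C + f_B = 0.750.
Mass balance: Σ fᵢ·δᵢ = δ_bulk ⇒ f_C·(2.8) + f_B·(-5.7) = -3.1 − (-1.900) = -1.200
Substitute f_B = 0.750 − f_C:
f_C·(2.8 − -5.7) = -1.200 − 0.750×(-5.7) = 3.075
f_C = 3.075 / 8.5 = 0.3618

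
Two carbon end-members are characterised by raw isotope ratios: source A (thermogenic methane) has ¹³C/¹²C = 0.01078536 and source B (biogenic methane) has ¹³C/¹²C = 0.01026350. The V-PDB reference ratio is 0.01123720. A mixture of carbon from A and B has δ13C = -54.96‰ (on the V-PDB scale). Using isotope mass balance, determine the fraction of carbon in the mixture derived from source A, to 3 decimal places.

δ_A = (0.01078536/0.01123720 − 1)×1000 = (0.959791 − 1)×1000 = -40.209‰
δ_B = (0.01026350/0.01123720 − 1)×1000 = (0.913350 − 1)×1000 = -86.650‰
f_A = (δ_mix − δ_B)/(δ_A − δ_B) = (-54.96 − (-86.650))/(-40.209 − (-86.650))
f_A = 31.690 / 46.440 = 0.6824

0.682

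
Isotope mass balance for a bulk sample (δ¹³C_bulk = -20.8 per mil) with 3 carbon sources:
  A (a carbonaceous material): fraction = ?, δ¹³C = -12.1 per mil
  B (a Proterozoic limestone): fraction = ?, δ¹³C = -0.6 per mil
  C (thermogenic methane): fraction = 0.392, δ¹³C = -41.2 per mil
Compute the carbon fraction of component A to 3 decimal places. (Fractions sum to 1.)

Let f_A and f_B be the unknown fractions; fractions sum to 1 so f_A + f_B = 0.608.
Mass balance: Σ fᵢ·δᵢ = δ_bulk ⇒ f_A·(-12.1) + f_B·(-0.6) = -20.8 − (-16.150) = -4.650
Substitute f_B = 0.608 − f_A:
f_A·(-12.1 − -0.6) = -4.650 − 0.608×(-0.6) = -4.285
f_A = -4.285 / -11.5 = 0.3726

0.373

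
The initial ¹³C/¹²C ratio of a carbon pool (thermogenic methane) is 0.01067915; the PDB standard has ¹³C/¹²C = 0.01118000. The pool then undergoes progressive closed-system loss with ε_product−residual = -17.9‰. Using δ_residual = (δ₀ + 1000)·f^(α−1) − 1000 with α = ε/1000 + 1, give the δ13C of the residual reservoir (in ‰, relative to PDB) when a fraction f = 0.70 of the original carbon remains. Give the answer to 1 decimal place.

-38.7‰

δ₀ = (0.01067915/0.01118000 − 1)×1000 = (0.955201 − 1)×1000 = -44.799‰
α − 1 = ε/1000 = -0.0179
f^(α−1) = 0.70^(-0.0179) = 1.006405
δ_res = (-44.799 + 1000) × 1.006405 − 1000 = 961.319 − 1000 = -38.68‰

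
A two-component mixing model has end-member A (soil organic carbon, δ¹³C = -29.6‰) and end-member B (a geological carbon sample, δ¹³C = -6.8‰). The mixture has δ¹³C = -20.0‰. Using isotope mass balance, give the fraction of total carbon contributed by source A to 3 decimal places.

0.579

δ_mix = f_A·δ_A + (1 − f_A)·δ_B  ⇒  f_A = (δ_mix − δ_B)/(δ_A − δ_B)
f_A = (-20.0 − (-6.8)) / (-29.6 − (-6.8))
f_A = -13.2 / -22.8 = 0.5789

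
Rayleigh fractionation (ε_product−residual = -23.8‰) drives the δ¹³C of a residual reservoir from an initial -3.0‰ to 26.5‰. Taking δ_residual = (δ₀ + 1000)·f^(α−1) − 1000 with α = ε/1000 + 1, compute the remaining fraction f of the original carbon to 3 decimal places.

0.294

α − 1 = ε/1000 = -0.0238
(δ_res + 1000)/(δ₀ + 1000) = (26.5 + 1000)/(-3.0 + 1000) = 1026.5/997.0 = 1.029589
f = 1.029589^(1/-0.0238) = exp(ln(1.029589)/-0.0238) = exp(0.02916/-0.0238)
f = exp(-1.2252) = 0.2937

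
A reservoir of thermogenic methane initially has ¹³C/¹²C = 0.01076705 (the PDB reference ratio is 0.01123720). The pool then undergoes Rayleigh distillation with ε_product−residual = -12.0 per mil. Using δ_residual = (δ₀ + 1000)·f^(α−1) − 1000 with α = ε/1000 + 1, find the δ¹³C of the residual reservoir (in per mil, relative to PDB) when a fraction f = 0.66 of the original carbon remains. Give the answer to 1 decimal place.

-37.0 per mil

δ₀ = (0.01076705/0.01123720 − 1)×1000 = (0.958161 − 1)×1000 = -41.839 per mil
α − 1 = ε/1000 = -0.0120
f^(α−1) = 0.66^(-0.0120) = 1.004999
δ_res = (-41.839 + 1000) × 1.004999 − 1000 = 962.951 − 1000 = -37.05 per mil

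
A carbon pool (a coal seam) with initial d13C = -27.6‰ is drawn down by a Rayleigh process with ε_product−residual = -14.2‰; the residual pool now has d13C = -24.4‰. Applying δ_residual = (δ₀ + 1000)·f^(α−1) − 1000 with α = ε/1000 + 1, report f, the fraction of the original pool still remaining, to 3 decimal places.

α − 1 = ε/1000 = -0.0142
(δ_res + 1000)/(δ₀ + 1000) = (-24.4 + 1000)/(-27.6 + 1000) = 975.6/972.4 = 1.003291
f = 1.003291^(1/-0.0142) = exp(ln(1.003291)/-0.0142) = exp(0.00329/-0.0142)
f = exp(-0.2314) = 0.7934

0.793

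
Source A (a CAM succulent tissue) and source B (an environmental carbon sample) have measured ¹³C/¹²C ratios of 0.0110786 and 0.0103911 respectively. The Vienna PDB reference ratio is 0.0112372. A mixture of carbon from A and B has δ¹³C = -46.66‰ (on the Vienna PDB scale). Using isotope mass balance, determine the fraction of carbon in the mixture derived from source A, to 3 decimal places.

0.468

δ_A = (0.0110786/0.0112372 − 1)×1000 = (0.985886 − 1)×1000 = -14.114‰
δ_B = (0.0103911/0.0112372 − 1)×1000 = (0.924705 − 1)×1000 = -75.295‰
f_A = (δ_mix − δ_B)/(δ_A − δ_B) = (-46.66 − (-75.295))/(-14.114 − (-75.295))
f_A = 28.635 / 61.181 = 0.4680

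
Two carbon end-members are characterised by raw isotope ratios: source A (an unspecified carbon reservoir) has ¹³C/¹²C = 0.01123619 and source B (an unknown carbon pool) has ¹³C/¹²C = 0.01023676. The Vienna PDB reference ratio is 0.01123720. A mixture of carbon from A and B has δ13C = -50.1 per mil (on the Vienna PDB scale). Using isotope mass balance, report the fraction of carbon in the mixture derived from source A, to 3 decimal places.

δ_A = (0.01123619/0.01123720 − 1)×1000 = (0.999910 − 1)×1000 = -0.090 per mil
δ_B = (0.01023676/0.01123720 − 1)×1000 = (0.910971 − 1)×1000 = -89.029 per mil
f_A = (δ_mix − δ_B)/(δ_A − δ_B) = (-50.1 − (-89.029))/(-0.090 − (-89.029))
f_A = 38.929 / 88.939 = 0.4377

0.438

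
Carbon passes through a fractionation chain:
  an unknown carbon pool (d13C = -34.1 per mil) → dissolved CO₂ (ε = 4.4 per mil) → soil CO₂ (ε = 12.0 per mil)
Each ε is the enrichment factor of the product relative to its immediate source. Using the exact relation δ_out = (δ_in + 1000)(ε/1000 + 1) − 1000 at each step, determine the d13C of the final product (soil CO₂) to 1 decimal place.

step 1: δ = (-34.10 + 1000)·(4.4/1000 + 1) − 1000 = -29.85 per mil
step 2: δ = (-29.85 + 1000)·(12.0/1000 + 1) − 1000 = -18.21 per mil

-18.2 per mil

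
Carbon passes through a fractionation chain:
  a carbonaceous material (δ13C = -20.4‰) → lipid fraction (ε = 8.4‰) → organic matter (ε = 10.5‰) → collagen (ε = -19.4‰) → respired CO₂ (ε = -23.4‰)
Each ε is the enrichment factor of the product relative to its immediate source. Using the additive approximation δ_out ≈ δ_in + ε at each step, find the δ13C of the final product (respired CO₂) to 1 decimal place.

step 1: δ ≈ -20.4 + (8.4) = -12.0‰
step 2: δ ≈ -12.0 + (10.5) = -1.5‰
step 3: δ ≈ -1.5 + (-19.4) = -20.9‰
step 4: δ ≈ -20.9 + (-23.4) = -44.3‰

-44.3‰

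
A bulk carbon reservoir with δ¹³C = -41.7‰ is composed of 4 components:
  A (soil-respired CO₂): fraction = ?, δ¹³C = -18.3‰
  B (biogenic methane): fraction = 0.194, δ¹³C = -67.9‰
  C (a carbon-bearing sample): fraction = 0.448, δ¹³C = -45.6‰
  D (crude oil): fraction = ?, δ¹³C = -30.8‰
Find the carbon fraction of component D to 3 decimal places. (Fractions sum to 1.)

Let f_D and f_A be the unknown fractions; fractions sum to 1 so f_D + f_A = 0.358.
Mass balance: Σ fᵢ·δᵢ = δ_bulk ⇒ f_D·(-30.8) + f_A·(-18.3) = -41.7 − (-33.601) = -8.099
Substitute f_A = 0.358 − f_D:
f_D·(-30.8 − -18.3) = -8.099 − 0.358×(-18.3) = -1.547
f_D = -1.547 / -12.5 = 0.1238

0.124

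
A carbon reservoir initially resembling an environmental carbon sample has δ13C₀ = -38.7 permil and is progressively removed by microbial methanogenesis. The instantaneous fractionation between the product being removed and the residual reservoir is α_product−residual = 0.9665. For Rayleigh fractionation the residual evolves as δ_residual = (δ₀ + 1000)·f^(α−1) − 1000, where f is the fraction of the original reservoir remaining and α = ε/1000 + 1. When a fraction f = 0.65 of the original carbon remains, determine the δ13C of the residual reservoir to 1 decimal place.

-24.7 permil

Rayleigh residual: δ_res = (δ₀ + 1000)·f^(α−1) − 1000
α − 1 = -0.03350
f^(α−1) = 0.65^(-0.03350) = 1.014536
δ_res = (-38.7 + 1000) × 1.014536 − 1000 = 975.273 − 1000 = -24.73 permil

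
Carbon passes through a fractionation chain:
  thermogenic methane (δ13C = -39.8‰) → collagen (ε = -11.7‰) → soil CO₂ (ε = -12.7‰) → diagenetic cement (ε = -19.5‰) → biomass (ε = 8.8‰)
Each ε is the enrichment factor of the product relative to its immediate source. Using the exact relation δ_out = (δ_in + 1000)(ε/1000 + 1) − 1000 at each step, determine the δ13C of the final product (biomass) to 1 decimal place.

-73.3‰

step 1: δ = (-39.80 + 1000)·(-11.7/1000 + 1) − 1000 = -51.03‰
step 2: δ = (-51.03 + 1000)·(-12.7/1000 + 1) − 1000 = -63.09‰
step 3: δ = (-63.09 + 1000)·(-19.5/1000 + 1) − 1000 = -81.36‰
step 4: δ = (-81.36 + 1000)·(8.8/1000 + 1) − 1000 = -73.27‰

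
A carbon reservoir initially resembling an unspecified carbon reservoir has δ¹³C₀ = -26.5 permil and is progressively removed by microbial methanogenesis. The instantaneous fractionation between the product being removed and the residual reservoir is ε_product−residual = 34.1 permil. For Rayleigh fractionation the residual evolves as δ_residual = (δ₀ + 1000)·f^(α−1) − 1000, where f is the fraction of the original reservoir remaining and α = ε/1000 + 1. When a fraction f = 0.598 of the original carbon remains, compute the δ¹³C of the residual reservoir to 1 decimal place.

-43.4 permil

Rayleigh residual: δ_res = (δ₀ + 1000)·f^(α−1) − 1000
α = ε/1000 + 1 = 1.03410, so α − 1 = 0.03410
f^(α−1) = 0.598^(0.03410) = 0.982620
δ_res = (-26.5 + 1000) × 0.982620 − 1000 = 956.580 − 1000 = -43.42 permil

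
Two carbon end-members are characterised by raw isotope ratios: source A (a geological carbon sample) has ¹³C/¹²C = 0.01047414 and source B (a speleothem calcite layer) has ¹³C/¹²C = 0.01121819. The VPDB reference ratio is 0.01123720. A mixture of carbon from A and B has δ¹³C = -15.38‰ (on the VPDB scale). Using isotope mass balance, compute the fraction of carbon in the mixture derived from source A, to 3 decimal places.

δ_A = (0.01047414/0.01123720 − 1)×1000 = (0.932095 − 1)×1000 = -67.905‰
δ_B = (0.01121819/0.01123720 − 1)×1000 = (0.998308 − 1)×1000 = -1.692‰
f_A = (δ_mix − δ_B)/(δ_A − δ_B) = (-15.38 − (-1.692))/(-67.905 − (-1.692))
f_A = -13.688 / -66.213 = 0.2067

0.207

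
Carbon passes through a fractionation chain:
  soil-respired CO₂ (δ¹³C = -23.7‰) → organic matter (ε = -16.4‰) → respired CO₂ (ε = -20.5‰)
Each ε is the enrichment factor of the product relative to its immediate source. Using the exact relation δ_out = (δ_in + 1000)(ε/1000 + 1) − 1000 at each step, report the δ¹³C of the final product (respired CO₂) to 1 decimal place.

-59.4‰

step 1: δ = (-23.70 + 1000)·(-16.4/1000 + 1) − 1000 = -39.71‰
step 2: δ = (-39.71 + 1000)·(-20.5/1000 + 1) − 1000 = -59.40‰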